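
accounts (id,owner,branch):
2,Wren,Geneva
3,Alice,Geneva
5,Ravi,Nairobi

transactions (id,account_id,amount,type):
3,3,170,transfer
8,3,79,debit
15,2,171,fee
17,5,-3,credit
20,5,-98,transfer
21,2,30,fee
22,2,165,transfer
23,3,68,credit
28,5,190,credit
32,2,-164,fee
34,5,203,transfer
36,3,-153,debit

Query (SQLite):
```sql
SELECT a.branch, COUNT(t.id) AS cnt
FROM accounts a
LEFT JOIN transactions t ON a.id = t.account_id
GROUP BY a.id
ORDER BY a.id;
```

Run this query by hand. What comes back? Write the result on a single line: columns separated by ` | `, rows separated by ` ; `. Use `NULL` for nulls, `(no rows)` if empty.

Geneva | 4 ; Geneva | 4 ; Nairobi | 4

LEFT JOIN keeps every accounts row; unmatched ones get NULL for transactions columns.
Group by accounts.id and compute COUNT(t.id). COUNT(col) of an all-NULL group is 0.
  2: ids {15, 21, 22, 32} → COUNT(t.id)=4
  3: ids {3, 8, 23, 36} → COUNT(t.id)=4
  5: ids {17, 20, 28, 34} → COUNT(t.id)=4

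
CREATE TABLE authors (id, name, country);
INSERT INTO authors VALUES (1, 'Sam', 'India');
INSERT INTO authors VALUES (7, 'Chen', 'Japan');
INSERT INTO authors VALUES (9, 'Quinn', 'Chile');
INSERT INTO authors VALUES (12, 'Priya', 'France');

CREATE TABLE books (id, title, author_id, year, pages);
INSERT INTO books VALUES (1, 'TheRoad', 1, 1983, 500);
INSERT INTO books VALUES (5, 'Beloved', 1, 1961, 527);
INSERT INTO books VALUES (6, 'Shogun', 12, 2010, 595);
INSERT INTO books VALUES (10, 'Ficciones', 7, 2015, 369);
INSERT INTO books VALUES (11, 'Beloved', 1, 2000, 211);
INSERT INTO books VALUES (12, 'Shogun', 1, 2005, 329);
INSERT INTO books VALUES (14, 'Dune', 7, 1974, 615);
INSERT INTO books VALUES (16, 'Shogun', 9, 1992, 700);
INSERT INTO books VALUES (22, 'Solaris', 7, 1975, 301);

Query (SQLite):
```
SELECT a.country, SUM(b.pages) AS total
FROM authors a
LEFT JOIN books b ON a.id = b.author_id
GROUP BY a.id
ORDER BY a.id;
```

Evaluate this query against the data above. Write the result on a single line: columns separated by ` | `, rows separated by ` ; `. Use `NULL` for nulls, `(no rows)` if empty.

India | 1567 ; Japan | 1285 ; Chile | 700 ; France | 595

LEFT JOIN keeps every authors row; unmatched ones get NULL for books columns.
Group by authors.id and compute SUM(b.pages). SUM over an all-NULL group is NULL.
  1: ids {1, 5, 11, 12} → SUM(b.pages)=1567
  7: ids {10, 14, 22} → SUM(b.pages)=1285
  9: ids {16} → SUM(b.pages)=700
  12: ids {6} → SUM(b.pages)=595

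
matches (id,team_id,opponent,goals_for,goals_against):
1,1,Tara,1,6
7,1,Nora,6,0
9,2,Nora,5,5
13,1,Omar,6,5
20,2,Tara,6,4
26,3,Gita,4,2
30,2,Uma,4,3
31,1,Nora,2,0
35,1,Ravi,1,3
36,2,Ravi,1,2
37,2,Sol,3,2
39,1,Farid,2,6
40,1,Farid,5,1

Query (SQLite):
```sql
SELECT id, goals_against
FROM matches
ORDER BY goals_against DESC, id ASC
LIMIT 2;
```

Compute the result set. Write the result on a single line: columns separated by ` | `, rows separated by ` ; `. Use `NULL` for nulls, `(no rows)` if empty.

1 | 6 ; 39 | 6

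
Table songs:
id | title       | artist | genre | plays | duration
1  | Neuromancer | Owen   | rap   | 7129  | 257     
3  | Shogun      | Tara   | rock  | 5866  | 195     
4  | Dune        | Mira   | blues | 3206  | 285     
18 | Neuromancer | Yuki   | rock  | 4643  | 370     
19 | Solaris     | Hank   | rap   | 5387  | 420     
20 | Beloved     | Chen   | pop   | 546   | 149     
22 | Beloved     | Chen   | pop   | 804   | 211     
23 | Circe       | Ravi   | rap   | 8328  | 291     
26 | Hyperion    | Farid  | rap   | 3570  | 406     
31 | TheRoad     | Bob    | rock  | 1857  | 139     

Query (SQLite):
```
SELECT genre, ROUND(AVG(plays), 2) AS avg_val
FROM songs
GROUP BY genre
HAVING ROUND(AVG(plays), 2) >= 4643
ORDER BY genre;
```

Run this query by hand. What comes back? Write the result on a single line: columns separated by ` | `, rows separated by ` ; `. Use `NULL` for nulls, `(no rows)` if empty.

rap | 6103.5

Partition songs by genre; compute ROUND(AVG(plays), 2) within each group.
HAVING: keep groups where ROUND(AVG(plays), 2) >= 4643.
  blues: ids {4} → ROUND(AVG(plays), 2)=3206
  pop: ids {20, 22} → ROUND(AVG(plays), 2)=675
  rap: ids {1, 19, 23, 26} → ROUND(AVG(plays), 2)=6103.5
  rock: ids {3, 18, 31} → ROUND(AVG(plays), 2)=4122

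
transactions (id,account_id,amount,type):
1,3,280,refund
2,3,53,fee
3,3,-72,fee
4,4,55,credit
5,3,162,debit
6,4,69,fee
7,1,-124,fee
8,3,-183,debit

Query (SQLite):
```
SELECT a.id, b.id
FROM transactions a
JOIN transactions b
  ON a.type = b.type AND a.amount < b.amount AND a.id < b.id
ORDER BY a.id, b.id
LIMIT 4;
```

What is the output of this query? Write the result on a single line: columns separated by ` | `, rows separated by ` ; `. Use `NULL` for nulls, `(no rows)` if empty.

2 | 6 ; 3 | 6

Pairs (a,b) with same type, a.amount < b.amount, a.id < b.id.
type groups: credit:{4} debit:{5,8} fee:{2,3,6,7} refund:{1}
Ordered by (a.id, b.id); first 4.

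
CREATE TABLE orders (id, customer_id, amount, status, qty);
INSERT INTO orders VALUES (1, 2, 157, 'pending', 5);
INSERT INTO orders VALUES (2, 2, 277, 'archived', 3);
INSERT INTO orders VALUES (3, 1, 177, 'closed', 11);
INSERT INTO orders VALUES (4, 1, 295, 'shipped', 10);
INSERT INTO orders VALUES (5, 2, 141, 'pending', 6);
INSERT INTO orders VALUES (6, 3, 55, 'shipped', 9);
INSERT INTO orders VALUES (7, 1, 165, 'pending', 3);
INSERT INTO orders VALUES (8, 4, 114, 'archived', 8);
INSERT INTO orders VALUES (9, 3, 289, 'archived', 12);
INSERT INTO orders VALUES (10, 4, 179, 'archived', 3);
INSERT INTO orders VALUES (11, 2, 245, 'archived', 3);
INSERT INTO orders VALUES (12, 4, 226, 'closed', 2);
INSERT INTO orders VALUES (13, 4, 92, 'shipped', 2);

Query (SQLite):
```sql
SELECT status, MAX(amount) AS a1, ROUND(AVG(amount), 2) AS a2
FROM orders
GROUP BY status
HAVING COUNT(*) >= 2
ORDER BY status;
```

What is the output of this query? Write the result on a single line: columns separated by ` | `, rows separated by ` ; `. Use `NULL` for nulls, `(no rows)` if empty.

archived | 289 | 220.8 ; closed | 226 | 201.5 ; pending | 165 | 154.33 ; shipped | 295 | 147.33

Group orders by status.
Per group compute: MAX(amount), ROUND(AVG(amount), 2).
HAVING: drop groups with fewer than 2 rows.
  archived: ids {2, 8, 9, 10, 11} → MAX(amount)=289, ROUND(AVG(amount), 2)=220.8
  closed: ids {3, 12} → MAX(amount)=226, ROUND(AVG(amount), 2)=201.5
  pending: ids {1, 5, 7} → MAX(amount)=165, ROUND(AVG(amount), 2)=154.33
  shipped: ids {4, 6, 13} → MAX(amount)=295, ROUND(AVG(amount), 2)=147.33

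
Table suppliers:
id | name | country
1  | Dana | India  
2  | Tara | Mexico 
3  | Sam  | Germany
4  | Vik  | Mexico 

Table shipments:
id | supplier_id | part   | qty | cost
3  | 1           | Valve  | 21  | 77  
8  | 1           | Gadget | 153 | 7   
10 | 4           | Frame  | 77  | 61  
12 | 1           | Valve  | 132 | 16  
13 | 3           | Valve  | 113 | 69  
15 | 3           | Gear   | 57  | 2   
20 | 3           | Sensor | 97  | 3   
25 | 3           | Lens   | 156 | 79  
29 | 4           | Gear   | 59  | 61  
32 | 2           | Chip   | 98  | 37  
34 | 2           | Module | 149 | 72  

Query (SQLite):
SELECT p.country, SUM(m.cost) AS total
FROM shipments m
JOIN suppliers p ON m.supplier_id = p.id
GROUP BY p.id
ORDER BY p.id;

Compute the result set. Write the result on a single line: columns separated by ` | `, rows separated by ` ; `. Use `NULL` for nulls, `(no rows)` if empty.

Join each shipments row to its suppliers via supplier_id.
Group joined rows by suppliers.id; compute SUM(m.cost) per group.
  1: ids {3, 8, 12} → SUM(m.cost)=100
  2: ids {32, 34} → SUM(m.cost)=109
  3: ids {13, 15, 20, 25} → SUM(m.cost)=153
  4: ids {10, 29} → SUM(m.cost)=122

India | 100 ; Mexico | 109 ; Germany | 153 ; Mexico | 122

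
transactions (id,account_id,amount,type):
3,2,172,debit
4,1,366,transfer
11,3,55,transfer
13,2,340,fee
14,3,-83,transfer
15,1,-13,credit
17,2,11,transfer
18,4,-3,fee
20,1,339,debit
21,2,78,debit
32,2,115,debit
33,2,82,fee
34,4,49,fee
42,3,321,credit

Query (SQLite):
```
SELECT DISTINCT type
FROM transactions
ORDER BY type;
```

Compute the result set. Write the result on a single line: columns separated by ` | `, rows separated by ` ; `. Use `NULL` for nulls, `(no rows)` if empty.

Collect distinct type values from transactions.

credit ; debit ; fee ; transfer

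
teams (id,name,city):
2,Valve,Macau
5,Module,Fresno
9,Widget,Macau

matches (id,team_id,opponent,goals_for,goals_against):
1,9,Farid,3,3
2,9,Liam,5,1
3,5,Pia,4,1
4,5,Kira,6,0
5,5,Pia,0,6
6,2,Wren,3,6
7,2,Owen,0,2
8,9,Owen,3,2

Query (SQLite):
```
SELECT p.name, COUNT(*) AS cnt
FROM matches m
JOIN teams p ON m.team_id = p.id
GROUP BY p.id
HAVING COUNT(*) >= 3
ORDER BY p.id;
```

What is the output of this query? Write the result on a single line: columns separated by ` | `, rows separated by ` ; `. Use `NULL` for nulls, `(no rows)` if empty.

Join each matches row to its teams via team_id.
Group joined rows by teams.id; compute COUNT(*) per group.
HAVING: keep groups with count ≥ 3.
  2: ids {6, 7} → COUNT(*)=2
  5: ids {3, 4, 5} → COUNT(*)=3
  9: ids {1, 2, 8} → COUNT(*)=3

Module | 3 ; Widget | 3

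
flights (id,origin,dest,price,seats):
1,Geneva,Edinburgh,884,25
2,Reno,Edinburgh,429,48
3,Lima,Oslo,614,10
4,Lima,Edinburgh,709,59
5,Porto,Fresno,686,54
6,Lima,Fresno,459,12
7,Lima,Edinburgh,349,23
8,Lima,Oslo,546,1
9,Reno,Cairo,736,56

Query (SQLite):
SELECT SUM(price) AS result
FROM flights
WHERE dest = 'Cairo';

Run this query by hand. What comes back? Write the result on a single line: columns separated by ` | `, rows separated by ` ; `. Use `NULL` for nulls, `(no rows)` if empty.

Rows where dest='Cairo' → price values: [736].
SUM of non-NULL values = 736.

736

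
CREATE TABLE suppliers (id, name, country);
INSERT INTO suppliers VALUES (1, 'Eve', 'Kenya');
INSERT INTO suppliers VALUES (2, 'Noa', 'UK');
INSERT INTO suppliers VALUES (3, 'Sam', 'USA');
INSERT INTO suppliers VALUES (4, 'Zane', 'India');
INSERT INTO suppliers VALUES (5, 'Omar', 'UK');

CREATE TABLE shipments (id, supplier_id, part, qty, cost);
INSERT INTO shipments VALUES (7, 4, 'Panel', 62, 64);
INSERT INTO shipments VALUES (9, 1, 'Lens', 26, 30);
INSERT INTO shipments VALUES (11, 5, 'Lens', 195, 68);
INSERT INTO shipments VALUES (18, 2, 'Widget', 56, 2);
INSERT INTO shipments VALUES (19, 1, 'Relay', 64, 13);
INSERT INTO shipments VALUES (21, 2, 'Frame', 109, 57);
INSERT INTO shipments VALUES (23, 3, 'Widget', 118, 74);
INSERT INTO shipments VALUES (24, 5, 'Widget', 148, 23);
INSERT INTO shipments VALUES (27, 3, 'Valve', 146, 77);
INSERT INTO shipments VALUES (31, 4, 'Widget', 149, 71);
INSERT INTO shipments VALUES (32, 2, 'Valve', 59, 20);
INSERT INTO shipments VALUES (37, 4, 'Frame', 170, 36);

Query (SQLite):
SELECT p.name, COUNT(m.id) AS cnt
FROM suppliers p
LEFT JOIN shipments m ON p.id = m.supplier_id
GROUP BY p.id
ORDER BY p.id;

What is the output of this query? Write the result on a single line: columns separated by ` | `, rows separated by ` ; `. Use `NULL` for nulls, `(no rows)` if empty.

LEFT JOIN keeps every suppliers row; unmatched ones get NULL for shipments columns.
Group by suppliers.id and compute COUNT(m.id). COUNT(col) of an all-NULL group is 0.
  1: ids {9, 19} → COUNT(m.id)=2
  2: ids {18, 21, 32} → COUNT(m.id)=3
  3: ids {23, 27} → COUNT(m.id)=2
  4: ids {7, 31, 37} → COUNT(m.id)=3
  5: ids {11, 24} → COUNT(m.id)=2

Eve | 2 ; Noa | 3 ; Sam | 2 ; Zane | 3 ; Omar | 2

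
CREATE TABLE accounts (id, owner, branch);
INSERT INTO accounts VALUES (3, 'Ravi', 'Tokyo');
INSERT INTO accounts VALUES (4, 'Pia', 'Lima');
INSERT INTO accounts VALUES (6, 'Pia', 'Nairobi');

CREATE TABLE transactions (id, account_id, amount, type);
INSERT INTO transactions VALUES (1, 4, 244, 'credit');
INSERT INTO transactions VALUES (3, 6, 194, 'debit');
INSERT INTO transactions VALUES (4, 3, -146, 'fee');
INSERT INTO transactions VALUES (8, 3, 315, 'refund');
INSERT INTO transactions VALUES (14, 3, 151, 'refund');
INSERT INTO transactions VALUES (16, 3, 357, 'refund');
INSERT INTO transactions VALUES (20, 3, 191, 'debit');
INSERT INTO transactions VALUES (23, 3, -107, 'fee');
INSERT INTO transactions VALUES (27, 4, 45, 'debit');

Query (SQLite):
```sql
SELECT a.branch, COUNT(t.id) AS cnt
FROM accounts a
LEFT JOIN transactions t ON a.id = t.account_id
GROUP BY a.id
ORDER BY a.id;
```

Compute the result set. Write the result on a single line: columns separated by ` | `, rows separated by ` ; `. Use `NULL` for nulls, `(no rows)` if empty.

LEFT JOIN keeps every accounts row; unmatched ones get NULL for transactions columns.
Group by accounts.id and compute COUNT(t.id). COUNT(col) of an all-NULL group is 0.
  3: ids {4, 8, 14, 16, 20, 23} → COUNT(t.id)=6
  4: ids {1, 27} → COUNT(t.id)=2
  6: ids {3} → COUNT(t.id)=1

Tokyo | 6 ; Lima | 2 ; Nairobi | 1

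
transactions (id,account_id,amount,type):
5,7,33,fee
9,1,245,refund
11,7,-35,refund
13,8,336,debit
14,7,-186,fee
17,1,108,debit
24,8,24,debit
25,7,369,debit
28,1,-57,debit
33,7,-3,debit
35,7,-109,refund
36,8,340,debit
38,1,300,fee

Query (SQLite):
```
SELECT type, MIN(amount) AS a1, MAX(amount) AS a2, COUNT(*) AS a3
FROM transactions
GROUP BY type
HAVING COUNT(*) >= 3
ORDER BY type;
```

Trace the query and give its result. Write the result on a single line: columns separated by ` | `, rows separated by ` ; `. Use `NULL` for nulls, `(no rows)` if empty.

debit | -57 | 369 | 7 ; fee | -186 | 300 | 3 ; refund | -109 | 245 | 3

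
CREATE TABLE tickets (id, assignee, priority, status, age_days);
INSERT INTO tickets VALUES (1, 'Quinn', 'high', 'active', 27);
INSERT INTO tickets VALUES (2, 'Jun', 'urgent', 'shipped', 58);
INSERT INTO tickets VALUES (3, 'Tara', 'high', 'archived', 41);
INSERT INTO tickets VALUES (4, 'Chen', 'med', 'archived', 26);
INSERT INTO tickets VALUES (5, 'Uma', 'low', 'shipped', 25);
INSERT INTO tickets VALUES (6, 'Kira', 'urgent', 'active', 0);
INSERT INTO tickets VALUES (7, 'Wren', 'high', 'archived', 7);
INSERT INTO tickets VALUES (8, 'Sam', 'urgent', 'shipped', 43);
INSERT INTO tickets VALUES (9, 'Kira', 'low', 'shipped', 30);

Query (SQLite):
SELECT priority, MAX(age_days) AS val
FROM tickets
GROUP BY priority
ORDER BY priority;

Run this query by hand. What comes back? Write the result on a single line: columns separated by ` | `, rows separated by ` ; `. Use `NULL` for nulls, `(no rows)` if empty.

high | 41 ; low | 30 ; med | 26 ; urgent | 58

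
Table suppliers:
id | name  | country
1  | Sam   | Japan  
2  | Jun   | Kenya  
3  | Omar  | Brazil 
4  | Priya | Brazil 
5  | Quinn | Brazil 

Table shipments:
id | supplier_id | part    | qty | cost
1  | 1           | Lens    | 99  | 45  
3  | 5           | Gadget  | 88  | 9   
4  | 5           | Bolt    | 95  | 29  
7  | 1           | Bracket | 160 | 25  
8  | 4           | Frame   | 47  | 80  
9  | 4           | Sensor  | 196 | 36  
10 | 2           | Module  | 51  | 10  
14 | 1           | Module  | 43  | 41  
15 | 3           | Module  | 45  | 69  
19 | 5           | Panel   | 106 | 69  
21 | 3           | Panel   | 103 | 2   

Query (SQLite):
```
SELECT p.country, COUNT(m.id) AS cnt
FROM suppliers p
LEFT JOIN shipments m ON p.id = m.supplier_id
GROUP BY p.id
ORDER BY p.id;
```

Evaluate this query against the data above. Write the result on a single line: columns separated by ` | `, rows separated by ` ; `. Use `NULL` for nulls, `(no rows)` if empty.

Japan | 3 ; Kenya | 1 ; Brazil | 2 ; Brazil | 2 ; Brazil | 3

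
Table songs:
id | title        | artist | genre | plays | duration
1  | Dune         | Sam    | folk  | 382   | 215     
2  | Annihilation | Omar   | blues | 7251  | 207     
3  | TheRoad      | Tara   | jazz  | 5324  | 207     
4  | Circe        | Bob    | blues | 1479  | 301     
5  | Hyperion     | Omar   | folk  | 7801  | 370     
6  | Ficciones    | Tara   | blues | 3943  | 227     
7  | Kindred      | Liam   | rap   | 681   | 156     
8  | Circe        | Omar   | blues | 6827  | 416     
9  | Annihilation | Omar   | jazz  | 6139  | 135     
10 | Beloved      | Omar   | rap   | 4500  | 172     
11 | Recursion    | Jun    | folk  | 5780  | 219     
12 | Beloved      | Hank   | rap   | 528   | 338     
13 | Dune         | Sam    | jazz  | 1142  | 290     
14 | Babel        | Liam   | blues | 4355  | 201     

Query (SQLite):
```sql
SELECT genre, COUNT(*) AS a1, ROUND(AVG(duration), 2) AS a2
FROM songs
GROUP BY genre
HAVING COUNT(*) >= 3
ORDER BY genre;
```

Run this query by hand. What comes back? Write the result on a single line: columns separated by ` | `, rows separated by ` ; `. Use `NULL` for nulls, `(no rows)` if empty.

blues | 5 | 270.4 ; folk | 3 | 268 ; jazz | 3 | 210.67 ; rap | 3 | 222

Group songs by genre.
Per group compute: COUNT(*), ROUND(AVG(duration), 2).
HAVING: drop groups with fewer than 3 rows.
  blues: ids {2, 4, 6, 8, 14} → COUNT(*)=5, ROUND(AVG(duration), 2)=270.4
  folk: ids {1, 5, 11} → COUNT(*)=3, ROUND(AVG(duration), 2)=268
  jazz: ids {3, 9, 13} → COUNT(*)=3, ROUND(AVG(duration), 2)=210.67
  rap: ids {7, 10, 12} → COUNT(*)=3, ROUND(AVG(duration), 2)=222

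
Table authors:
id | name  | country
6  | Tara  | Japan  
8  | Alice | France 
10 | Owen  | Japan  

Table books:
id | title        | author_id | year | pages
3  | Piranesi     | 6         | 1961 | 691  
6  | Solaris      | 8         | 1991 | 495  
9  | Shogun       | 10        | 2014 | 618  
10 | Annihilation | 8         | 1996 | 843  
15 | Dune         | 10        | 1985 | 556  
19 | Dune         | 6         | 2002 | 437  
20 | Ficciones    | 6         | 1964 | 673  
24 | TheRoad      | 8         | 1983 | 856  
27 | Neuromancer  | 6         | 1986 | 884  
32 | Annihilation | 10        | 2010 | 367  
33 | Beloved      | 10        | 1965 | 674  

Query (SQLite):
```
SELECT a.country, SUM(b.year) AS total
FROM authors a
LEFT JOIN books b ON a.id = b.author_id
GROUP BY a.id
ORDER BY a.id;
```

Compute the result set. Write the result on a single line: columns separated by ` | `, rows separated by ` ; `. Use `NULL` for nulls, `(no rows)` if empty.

LEFT JOIN keeps every authors row; unmatched ones get NULL for books columns.
Group by authors.id and compute SUM(b.year). SUM over an all-NULL group is NULL.
  6: ids {3, 19, 20, 27} → SUM(b.year)=7913
  8: ids {6, 10, 24} → SUM(b.year)=5970
  10: ids {9, 15, 32, 33} → SUM(b.year)=7974

Japan | 7913 ; France | 5970 ; Japan | 7974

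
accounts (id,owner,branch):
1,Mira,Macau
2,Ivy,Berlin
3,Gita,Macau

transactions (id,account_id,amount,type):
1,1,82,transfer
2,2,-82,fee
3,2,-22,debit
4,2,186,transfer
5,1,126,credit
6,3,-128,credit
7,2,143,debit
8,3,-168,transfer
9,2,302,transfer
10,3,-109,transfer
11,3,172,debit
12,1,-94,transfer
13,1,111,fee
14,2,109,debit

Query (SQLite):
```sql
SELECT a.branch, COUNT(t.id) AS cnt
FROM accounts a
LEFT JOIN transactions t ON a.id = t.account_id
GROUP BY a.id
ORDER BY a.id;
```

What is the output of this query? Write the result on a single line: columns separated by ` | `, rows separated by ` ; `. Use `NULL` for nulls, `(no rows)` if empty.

LEFT JOIN keeps every accounts row; unmatched ones get NULL for transactions columns.
Group by accounts.id and compute COUNT(t.id). COUNT(col) of an all-NULL group is 0.
  1: ids {1, 5, 12, 13} → COUNT(t.id)=4
  2: ids {2, 3, 4, 7, 9, 14} → COUNT(t.id)=6
  3: ids {6, 8, 10, 11} → COUNT(t.id)=4

Macau | 4 ; Berlin | 6 ; Macau | 4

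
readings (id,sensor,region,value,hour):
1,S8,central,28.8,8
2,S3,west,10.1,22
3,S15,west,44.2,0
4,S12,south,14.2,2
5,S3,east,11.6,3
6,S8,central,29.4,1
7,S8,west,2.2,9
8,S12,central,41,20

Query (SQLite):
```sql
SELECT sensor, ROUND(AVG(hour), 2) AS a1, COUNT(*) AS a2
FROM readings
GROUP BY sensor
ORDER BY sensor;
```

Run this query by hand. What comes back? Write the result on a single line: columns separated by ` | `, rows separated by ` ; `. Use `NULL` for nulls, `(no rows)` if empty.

Group readings by sensor.
Per group compute: ROUND(AVG(hour), 2), COUNT(*).
  S12: ids {4, 8} → ROUND(AVG(hour), 2)=11, COUNT(*)=2
  S15: ids {3} → ROUND(AVG(hour), 2)=0, COUNT(*)=1
  S3: ids {2, 5} → ROUND(AVG(hour), 2)=12.5, COUNT(*)=2
  S8: ids {1, 6, 7} → ROUND(AVG(hour), 2)=6, COUNT(*)=3

S12 | 11 | 2 ; S15 | 0 | 1 ; S3 | 12.5 | 2 ; S8 | 6 | 3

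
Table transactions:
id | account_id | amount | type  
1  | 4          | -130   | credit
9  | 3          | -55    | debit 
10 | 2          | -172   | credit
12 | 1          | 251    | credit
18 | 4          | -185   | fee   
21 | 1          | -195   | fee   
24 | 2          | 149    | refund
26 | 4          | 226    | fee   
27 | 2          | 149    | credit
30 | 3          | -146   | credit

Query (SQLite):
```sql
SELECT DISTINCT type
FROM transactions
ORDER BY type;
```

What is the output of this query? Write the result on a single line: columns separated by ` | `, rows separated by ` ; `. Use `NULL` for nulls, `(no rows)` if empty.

Collect distinct type values from transactions.

credit ; debit ; fee ; refund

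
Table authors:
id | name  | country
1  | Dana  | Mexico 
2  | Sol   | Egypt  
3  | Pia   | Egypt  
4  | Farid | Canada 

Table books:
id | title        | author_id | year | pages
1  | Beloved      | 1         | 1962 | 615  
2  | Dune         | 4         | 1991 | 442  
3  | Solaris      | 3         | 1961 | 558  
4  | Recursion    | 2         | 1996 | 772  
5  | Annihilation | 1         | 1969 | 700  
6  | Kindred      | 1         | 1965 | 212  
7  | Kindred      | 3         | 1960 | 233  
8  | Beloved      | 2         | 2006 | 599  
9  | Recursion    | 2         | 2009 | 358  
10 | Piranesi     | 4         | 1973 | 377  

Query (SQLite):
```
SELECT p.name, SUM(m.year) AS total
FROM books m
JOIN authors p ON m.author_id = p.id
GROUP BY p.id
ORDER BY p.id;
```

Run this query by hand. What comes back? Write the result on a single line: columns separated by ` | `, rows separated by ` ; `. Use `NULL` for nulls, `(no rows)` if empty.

Join each books row to its authors via author_id.
Group joined rows by authors.id; compute SUM(m.year) per group.
  1: ids {1, 5, 6} → SUM(m.year)=5896
  2: ids {4, 8, 9} → SUM(m.year)=6011
  3: ids {3, 7} → SUM(m.year)=3921
  4: ids {2, 10} → SUM(m.year)=3964

Dana | 5896 ; Sol | 6011 ; Pia | 3921 ; Farid | 3964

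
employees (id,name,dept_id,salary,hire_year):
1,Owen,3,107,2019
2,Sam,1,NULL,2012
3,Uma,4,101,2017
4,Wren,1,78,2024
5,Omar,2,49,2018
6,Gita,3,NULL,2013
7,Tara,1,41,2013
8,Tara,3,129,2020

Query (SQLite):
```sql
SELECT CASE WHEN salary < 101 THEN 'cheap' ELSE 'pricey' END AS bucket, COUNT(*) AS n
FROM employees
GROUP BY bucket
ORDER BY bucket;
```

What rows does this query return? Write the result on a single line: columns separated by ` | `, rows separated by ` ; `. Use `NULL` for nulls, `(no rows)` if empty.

cheap | 3 ; pricey | 5

Bucket rows by salary < 101 → 'cheap' else 'pricey'; count each bucket.
NULL < 101 is unknown, so NULL salary falls into ELSE → 'pricey'.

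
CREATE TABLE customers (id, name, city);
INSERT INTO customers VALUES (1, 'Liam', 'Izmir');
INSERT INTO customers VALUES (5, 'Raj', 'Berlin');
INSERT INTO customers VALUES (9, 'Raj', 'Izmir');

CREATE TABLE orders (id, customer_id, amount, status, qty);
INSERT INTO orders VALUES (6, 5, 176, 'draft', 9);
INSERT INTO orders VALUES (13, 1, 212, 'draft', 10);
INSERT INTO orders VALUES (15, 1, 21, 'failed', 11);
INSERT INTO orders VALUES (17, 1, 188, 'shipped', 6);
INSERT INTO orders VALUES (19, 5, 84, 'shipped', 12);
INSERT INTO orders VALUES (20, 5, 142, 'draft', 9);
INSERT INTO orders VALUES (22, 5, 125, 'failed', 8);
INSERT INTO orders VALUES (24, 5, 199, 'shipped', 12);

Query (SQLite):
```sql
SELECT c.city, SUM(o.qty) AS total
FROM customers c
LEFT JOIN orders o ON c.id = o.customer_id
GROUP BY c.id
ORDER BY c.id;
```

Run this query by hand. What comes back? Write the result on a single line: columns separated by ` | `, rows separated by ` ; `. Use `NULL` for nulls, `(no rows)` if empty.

Izmir | 27 ; Berlin | 50 ; Izmir | NULL

LEFT JOIN keeps every customers row; unmatched ones get NULL for orders columns.
Group by customers.id and compute SUM(o.qty). SUM over an all-NULL group is NULL.
  1: ids {13, 15, 17} → SUM(o.qty)=27
  5: ids {6, 19, 20, 22, 24} → SUM(o.qty)=50
  9: ids {—} → SUM(o.qty)=NULL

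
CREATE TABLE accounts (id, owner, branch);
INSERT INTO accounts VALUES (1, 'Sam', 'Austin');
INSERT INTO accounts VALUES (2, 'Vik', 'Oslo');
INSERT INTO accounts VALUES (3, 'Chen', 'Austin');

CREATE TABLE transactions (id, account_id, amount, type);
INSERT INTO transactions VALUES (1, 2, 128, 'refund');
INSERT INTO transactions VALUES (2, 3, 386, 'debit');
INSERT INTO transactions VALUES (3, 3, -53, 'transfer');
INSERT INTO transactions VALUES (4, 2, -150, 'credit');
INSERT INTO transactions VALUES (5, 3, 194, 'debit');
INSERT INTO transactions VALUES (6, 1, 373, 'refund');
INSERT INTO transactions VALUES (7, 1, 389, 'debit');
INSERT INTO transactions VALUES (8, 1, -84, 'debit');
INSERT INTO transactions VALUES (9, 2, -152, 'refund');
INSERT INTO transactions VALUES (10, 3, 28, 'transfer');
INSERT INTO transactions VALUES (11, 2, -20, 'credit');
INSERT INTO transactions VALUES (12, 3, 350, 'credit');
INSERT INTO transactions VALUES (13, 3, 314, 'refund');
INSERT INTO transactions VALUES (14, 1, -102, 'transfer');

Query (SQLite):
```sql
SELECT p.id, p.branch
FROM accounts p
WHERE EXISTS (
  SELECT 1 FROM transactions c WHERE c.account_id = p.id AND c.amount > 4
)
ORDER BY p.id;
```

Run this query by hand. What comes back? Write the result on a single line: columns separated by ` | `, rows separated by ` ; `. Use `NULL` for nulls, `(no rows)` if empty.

For each accounts row, check whether any transactions with matching account_id has amount > 4.
Keep rows where that is true.

1 | Austin ; 2 | Oslo ; 3 | Austin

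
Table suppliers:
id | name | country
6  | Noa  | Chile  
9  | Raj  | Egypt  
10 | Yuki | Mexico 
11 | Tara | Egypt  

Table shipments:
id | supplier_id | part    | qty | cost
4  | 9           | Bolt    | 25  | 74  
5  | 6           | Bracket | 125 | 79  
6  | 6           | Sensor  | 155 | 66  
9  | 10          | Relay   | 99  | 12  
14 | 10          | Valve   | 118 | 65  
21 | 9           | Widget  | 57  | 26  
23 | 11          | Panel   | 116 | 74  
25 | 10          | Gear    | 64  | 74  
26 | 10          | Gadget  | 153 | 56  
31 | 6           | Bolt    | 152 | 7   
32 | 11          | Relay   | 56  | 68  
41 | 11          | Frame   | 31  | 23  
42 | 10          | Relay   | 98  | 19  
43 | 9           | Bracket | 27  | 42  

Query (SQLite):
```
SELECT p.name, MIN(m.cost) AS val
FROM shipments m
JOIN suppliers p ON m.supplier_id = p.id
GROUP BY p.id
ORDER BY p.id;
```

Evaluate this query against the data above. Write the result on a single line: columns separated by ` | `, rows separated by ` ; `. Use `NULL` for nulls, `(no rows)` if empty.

Noa | 7 ; Raj | 26 ; Yuki | 12 ; Tara | 23

Join each shipments row to its suppliers via supplier_id.
Group joined rows by suppliers.id; compute MIN(m.cost) per group.
  6: ids {5, 6, 31} → MIN(m.cost)=7
  9: ids {4, 21, 43} → MIN(m.cost)=26
  10: ids {9, 14, 25, 26, 42} → MIN(m.cost)=12
  11: ids {23, 32, 41} → MIN(m.cost)=23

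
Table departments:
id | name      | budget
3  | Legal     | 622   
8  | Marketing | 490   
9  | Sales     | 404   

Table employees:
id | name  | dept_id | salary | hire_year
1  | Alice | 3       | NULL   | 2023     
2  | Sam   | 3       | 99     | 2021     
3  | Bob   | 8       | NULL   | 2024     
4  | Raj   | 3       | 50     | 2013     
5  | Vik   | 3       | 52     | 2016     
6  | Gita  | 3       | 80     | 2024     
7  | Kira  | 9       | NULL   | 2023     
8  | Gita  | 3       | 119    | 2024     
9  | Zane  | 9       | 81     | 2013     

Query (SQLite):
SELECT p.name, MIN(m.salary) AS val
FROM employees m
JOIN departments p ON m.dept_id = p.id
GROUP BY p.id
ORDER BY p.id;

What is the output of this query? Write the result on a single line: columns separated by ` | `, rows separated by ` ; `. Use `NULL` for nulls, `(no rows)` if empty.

Join each employees row to its departments via dept_id.
Group joined rows by departments.id; compute MIN(m.salary) per group.
  3: ids {1, 2, 4, 5, 6, 8} → MIN(m.salary)=50
  8: ids {3} → MIN(m.salary)=NULL
  9: ids {7, 9} → MIN(m.salary)=81

Legal | 50 ; Marketing | NULL ; Sales | 81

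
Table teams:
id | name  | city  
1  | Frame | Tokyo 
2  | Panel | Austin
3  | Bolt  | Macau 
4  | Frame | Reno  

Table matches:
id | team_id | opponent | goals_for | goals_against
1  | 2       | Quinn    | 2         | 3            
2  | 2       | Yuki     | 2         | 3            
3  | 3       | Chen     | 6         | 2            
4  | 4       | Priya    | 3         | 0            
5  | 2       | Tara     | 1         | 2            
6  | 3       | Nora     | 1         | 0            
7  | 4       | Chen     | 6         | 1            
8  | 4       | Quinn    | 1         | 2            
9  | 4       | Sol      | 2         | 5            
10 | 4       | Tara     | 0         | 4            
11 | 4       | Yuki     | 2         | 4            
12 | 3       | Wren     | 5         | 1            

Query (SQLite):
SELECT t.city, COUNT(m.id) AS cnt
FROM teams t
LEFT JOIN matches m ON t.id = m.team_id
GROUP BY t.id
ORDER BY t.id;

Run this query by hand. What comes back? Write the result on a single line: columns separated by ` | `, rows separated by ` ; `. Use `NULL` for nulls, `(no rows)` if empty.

Tokyo | 0 ; Austin | 3 ; Macau | 3 ; Reno | 6

LEFT JOIN keeps every teams row; unmatched ones get NULL for matches columns.
Group by teams.id and compute COUNT(m.id). COUNT(col) of an all-NULL group is 0.
  1: ids {—} → COUNT(m.id)=0
  2: ids {1, 2, 5} → COUNT(m.id)=3
  3: ids {3, 6, 12} → COUNT(m.id)=3
  4: ids {4, 7, 8, 9, 10, 11} → COUNT(m.id)=6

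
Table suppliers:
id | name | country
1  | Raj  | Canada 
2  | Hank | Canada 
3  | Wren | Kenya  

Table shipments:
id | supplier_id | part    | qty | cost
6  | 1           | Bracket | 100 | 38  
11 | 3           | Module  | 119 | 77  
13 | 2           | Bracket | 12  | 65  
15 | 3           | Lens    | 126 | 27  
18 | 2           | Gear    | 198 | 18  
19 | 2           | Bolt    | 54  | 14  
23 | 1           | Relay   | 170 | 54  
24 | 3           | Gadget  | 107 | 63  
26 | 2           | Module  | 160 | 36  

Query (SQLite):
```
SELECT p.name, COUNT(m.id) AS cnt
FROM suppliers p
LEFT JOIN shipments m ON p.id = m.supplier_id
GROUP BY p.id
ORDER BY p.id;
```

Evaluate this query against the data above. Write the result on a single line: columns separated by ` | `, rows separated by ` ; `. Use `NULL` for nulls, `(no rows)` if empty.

LEFT JOIN keeps every suppliers row; unmatched ones get NULL for shipments columns.
Group by suppliers.id and compute COUNT(m.id). COUNT(col) of an all-NULL group is 0.
  1: ids {6, 23} → COUNT(m.id)=2
  2: ids {13, 18, 19, 26} → COUNT(m.id)=4
  3: ids {11, 15, 24} → COUNT(m.id)=3

Raj | 2 ; Hank | 4 ; Wren | 3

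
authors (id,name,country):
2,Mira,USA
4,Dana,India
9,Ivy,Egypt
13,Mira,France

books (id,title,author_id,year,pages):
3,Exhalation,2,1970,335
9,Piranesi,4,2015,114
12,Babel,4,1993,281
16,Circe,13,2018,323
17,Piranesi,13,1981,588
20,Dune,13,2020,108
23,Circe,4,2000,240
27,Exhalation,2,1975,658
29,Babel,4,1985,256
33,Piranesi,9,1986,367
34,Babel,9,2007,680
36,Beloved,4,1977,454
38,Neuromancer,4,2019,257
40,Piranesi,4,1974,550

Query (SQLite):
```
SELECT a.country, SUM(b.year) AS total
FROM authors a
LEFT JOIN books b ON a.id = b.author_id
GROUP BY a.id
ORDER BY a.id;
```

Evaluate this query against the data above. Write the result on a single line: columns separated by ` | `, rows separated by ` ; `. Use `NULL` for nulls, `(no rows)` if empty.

USA | 3945 ; India | 13963 ; Egypt | 3993 ; France | 6019

LEFT JOIN keeps every authors row; unmatched ones get NULL for books columns.
Group by authors.id and compute SUM(b.year). SUM over an all-NULL group is NULL.
  2: ids {3, 27} → SUM(b.year)=3945
  4: ids {9, 12, 23, 29, 36, 38, 40} → SUM(b.year)=13963
  9: ids {33, 34} → SUM(b.year)=3993
  13: ids {16, 17, 20} → SUM(b.year)=6019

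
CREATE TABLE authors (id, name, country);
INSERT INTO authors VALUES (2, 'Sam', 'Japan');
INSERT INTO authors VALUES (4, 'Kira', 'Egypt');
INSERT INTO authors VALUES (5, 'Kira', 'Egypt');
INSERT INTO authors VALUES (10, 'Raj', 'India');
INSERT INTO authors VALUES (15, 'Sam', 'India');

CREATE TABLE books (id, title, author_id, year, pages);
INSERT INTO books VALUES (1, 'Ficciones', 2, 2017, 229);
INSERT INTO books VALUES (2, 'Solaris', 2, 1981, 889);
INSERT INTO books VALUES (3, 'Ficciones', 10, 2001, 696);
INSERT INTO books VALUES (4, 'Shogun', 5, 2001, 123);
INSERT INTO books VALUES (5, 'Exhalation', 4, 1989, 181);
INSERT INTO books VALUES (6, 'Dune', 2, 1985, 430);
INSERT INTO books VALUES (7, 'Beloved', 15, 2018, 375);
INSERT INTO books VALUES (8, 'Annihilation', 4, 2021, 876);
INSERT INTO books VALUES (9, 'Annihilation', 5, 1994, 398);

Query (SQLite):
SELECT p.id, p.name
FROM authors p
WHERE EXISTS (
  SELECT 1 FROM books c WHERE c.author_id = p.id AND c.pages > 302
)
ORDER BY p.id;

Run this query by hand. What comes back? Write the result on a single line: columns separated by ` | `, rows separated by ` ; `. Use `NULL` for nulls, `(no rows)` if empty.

2 | Sam ; 4 | Kira ; 5 | Kira ; 10 | Raj ; 15 | Sam

For each authors row, check whether any books with matching author_id has pages > 302.
Keep rows where that is true.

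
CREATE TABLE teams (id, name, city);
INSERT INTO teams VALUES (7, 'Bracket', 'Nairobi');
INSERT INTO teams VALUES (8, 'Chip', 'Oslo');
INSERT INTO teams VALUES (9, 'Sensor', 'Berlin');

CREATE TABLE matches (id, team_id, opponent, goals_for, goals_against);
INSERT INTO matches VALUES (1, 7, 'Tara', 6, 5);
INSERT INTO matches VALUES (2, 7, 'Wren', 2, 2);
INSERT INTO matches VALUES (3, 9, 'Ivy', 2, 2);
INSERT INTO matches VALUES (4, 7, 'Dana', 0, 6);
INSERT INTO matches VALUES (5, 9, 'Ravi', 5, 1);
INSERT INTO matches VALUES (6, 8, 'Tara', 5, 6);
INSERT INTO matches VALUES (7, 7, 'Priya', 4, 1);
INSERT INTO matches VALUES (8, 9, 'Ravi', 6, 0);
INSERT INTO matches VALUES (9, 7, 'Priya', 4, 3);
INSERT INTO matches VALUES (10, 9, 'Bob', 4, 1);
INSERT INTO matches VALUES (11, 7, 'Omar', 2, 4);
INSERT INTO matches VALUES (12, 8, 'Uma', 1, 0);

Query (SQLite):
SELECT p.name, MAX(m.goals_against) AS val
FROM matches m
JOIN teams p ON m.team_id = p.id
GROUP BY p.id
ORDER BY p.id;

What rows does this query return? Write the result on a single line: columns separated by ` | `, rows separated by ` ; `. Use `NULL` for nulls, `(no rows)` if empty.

Join each matches row to its teams via team_id.
Group joined rows by teams.id; compute MAX(m.goals_against) per group.
  7: ids {1, 2, 4, 7, 9, 11} → MAX(m.goals_against)=6
  8: ids {6, 12} → MAX(m.goals_against)=6
  9: ids {3, 5, 8, 10} → MAX(m.goals_against)=2

Bracket | 6 ; Chip | 6 ; Sensor | 2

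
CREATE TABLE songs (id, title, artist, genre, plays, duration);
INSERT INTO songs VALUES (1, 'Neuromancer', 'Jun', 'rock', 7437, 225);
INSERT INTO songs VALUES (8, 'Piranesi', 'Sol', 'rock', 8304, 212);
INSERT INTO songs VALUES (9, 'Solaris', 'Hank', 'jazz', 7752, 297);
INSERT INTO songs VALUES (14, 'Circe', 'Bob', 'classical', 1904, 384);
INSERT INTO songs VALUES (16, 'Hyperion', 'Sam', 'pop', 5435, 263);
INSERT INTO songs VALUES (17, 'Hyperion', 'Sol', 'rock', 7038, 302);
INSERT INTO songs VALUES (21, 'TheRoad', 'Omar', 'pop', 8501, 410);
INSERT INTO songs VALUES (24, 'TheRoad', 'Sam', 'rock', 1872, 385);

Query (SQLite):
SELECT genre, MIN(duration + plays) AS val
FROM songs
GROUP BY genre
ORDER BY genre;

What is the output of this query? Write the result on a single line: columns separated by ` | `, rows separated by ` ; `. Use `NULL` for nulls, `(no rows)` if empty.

classical | 2288 ; jazz | 8049 ; pop | 5698 ; rock | 2257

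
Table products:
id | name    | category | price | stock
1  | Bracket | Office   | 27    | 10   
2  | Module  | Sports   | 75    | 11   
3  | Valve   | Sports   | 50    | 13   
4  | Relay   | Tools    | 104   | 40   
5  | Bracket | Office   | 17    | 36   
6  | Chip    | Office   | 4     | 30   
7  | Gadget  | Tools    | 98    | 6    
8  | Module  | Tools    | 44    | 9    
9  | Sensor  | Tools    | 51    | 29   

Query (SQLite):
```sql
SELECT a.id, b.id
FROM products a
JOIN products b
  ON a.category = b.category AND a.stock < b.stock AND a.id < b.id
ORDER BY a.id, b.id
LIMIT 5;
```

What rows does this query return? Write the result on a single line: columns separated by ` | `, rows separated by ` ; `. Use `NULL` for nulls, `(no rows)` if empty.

1 | 5 ; 1 | 6 ; 2 | 3 ; 7 | 8 ; 7 | 9

Pairs (a,b) with same category, a.stock < b.stock, a.id < b.id.
category groups: Office:{1,5,6} Sports:{2,3} Tools:{4,7,8,9}
Ordered by (a.id, b.id); first 5.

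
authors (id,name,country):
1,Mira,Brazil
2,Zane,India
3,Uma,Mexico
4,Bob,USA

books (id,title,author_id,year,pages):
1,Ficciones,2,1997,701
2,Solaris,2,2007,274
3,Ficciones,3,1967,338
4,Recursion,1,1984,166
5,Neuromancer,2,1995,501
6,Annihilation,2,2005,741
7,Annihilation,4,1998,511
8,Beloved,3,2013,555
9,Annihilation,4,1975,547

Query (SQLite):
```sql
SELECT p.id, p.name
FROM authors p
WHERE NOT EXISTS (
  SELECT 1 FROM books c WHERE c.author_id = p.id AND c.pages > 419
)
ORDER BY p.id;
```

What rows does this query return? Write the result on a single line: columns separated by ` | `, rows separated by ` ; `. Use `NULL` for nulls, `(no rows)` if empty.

For each authors row, check whether any books with matching author_id has pages > 419.
Keep rows where that is false.

1 | Mira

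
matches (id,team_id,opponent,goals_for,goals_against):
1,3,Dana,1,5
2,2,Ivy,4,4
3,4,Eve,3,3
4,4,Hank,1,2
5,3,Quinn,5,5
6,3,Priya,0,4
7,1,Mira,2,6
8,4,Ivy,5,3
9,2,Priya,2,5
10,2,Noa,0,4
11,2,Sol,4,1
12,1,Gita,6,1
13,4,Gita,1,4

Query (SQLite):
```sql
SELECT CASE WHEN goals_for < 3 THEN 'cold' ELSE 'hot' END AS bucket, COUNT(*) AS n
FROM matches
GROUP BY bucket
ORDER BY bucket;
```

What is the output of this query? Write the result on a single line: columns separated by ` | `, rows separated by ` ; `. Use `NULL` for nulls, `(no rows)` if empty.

Bucket rows by goals_for < 3 → 'cold' else 'hot'; count each bucket.

cold | 7 ; hot | 6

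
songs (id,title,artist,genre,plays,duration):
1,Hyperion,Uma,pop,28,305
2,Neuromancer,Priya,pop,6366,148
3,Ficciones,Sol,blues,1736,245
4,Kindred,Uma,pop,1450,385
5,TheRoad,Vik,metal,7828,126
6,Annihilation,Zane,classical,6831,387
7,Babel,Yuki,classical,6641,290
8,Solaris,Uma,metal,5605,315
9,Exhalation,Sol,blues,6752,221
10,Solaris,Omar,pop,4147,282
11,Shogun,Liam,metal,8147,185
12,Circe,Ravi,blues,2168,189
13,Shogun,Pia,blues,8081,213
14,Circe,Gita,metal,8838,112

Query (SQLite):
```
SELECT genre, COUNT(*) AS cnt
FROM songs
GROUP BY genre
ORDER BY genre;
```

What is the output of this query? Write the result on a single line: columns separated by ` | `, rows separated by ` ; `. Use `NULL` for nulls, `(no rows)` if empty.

blues | 4 ; classical | 2 ; metal | 4 ; pop | 4

Partition songs by genre; compute COUNT(*) within each group.
  blues: ids {3, 9, 12, 13} → COUNT(*)=4
  classical: ids {6, 7} → COUNT(*)=2
  metal: ids {5, 8, 11, 14} → COUNT(*)=4
  pop: ids {1, 2, 4, 10} → COUNT(*)=4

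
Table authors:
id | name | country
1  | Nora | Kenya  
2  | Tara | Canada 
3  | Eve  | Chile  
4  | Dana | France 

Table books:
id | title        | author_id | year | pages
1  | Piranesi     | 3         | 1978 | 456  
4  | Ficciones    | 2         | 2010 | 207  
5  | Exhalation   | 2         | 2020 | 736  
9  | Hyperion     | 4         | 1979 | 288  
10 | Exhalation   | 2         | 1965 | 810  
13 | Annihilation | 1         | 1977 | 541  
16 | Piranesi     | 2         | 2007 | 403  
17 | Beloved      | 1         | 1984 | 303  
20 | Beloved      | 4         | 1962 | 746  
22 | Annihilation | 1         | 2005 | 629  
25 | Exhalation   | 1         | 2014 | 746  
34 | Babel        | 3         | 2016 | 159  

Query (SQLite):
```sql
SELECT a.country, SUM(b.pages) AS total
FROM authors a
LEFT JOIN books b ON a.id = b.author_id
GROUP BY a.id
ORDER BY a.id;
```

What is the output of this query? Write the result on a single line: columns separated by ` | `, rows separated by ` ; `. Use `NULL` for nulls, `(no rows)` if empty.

LEFT JOIN keeps every authors row; unmatched ones get NULL for books columns.
Group by authors.id and compute SUM(b.pages). SUM over an all-NULL group is NULL.
  1: ids {13, 17, 22, 25} → SUM(b.pages)=2219
  2: ids {4, 5, 10, 16} → SUM(b.pages)=2156
  3: ids {1, 34} → SUM(b.pages)=615
  4: ids {9, 20} → SUM(b.pages)=1034

Kenya | 2219 ; Canada | 2156 ; Chile | 615 ; France | 1034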